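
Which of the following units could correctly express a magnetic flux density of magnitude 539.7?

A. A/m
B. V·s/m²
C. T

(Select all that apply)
B, C

magnetic flux density has SI base units: kg / (A * s^2)

Checking each option against kg / (A * s^2):
  A. A/m: ✗ does not match
  B. V·s/m²: ✓ matches
  C. T: ✓ matches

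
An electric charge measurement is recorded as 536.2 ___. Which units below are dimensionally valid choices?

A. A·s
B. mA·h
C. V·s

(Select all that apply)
A, B

electric charge has SI base units: A * s

Checking each option against A * s:
  A. A·s: ✓ matches
  B. mA·h: ✓ matches
  C. V·s: ✗ does not match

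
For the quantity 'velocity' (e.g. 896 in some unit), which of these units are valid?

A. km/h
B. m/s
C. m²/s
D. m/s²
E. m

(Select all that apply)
A, B

velocity has SI base units: m / s

Checking each option against m / s:
  A. km/h: ✓ matches
  B. m/s: ✓ matches
  C. m²/s: ✗ does not match
  D. m/s²: ✗ does not match
  E. m: ✗ does not match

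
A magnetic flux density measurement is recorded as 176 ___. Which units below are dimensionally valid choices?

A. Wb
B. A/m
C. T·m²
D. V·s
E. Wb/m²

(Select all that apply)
E

magnetic flux density has SI base units: kg / (A * s^2)

Checking each option against kg / (A * s^2):
  A. Wb: ✗ does not match
  B. A/m: ✗ does not match
  C. T·m²: ✗ does not match
  D. V·s: ✗ does not match
  E. Wb/m²: ✓ matches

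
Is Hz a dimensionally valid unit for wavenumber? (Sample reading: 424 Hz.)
No

wavenumber has SI base units: 1 / m
Hz does NOT reduce to 1 / m; a valid unit for wavenumber would be e.g. 1/m.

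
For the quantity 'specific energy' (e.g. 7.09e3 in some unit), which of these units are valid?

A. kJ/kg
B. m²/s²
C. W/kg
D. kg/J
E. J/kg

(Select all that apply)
A, B, E

specific energy has SI base units: m^2 / s^2

Checking each option against m^2 / s^2:
  A. kJ/kg: ✓ matches
  B. m²/s²: ✓ matches
  C. W/kg: ✗ does not match
  D. kg/J: ✗ does not match
  E. J/kg: ✓ matches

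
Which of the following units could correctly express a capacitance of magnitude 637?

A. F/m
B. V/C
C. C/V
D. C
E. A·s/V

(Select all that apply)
C, E

capacitance has SI base units: A^2 * s^4 / (kg * m^2)

Checking each option against A^2 * s^4 / (kg * m^2):
  A. F/m: ✗ does not match
  B. V/C: ✗ does not match
  C. C/V: ✓ matches
  D. C: ✗ does not match
  E. A·s/V: ✓ matches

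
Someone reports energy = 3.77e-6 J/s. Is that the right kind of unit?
No

energy has SI base units: kg * m^2 / s^2
J/s does NOT reduce to kg * m^2 / s^2; a valid unit for energy would be e.g. J.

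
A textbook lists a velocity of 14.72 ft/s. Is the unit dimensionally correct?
Yes

velocity has SI base units: m / s
ft/s reduces to the same SI base units, so it is a valid unit for velocity.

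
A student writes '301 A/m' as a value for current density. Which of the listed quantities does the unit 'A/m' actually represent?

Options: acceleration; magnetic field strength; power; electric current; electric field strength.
magnetic field strength

current density should have units dimensionally equivalent to A / m^2 (e.g. A/m²).
The given unit 'A/m' reduces to A / m. Of the listed options, that is the dimensionality of magnetic field strength.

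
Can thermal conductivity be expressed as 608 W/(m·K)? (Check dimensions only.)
Yes

thermal conductivity has SI base units: kg * m / (s^3 * K)
W/(m·K) reduces to the same SI base units, so it is a valid unit for thermal conductivity.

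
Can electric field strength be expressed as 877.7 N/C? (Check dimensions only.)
Yes

electric field strength has SI base units: kg * m / (A * s^3)
N/C reduces to the same SI base units, so it is a valid unit for electric field strength.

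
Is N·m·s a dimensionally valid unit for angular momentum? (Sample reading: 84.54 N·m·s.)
Yes

angular momentum has SI base units: kg * m^2 / s
N·m·s reduces to the same SI base units, so it is a valid unit for angular momentum.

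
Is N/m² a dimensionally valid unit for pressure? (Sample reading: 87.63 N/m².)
Yes

pressure has SI base units: kg / (m * s^2)
N/m² reduces to the same SI base units, so it is a valid unit for pressure.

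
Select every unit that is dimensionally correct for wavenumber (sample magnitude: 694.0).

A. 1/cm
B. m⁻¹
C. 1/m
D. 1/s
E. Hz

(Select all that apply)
A, B, C

wavenumber has SI base units: 1 / m

Checking each option against 1 / m:
  A. 1/cm: ✓ matches
  B. m⁻¹: ✓ matches
  C. 1/m: ✓ matches
  D. 1/s: ✗ does not match
  E. Hz: ✗ does not match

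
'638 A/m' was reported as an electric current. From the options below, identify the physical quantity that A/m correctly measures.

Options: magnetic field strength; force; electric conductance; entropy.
magnetic field strength

electric current should have units dimensionally equivalent to A (e.g. A).
The given unit 'A/m' reduces to A / m. Of the listed options, that is the dimensionality of magnetic field strength.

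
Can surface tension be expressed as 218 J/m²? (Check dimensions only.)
Yes

surface tension has SI base units: kg / s^2
J/m² reduces to the same SI base units, so it is a valid unit for surface tension.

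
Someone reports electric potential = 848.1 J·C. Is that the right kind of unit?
No

electric potential has SI base units: kg * m^2 / (A * s^3)
J·C does NOT reduce to kg * m^2 / (A * s^3); a valid unit for electric potential would be e.g. V.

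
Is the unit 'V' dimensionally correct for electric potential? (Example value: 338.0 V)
Yes

electric potential has SI base units: kg * m^2 / (A * s^3)
V reduces to the same SI base units, so it is a valid unit for electric potential.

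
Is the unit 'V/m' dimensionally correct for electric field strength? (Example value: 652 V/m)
Yes

electric field strength has SI base units: kg * m / (A * s^3)
V/m reduces to the same SI base units, so it is a valid unit for electric field strength.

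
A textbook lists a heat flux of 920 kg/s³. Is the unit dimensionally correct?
Yes

heat flux has SI base units: kg / s^3
kg/s³ reduces to the same SI base units, so it is a valid unit for heat flux.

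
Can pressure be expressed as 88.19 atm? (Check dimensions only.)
Yes

pressure has SI base units: kg / (m * s^2)
atm reduces to the same SI base units, so it is a valid unit for pressure.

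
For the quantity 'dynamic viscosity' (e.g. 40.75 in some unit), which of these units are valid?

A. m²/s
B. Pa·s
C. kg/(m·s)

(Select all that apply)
B, C

dynamic viscosity has SI base units: kg / (m * s)

Checking each option against kg / (m * s):
  A. m²/s: ✗ does not match
  B. Pa·s: ✓ matches
  C. kg/(m·s): ✓ matches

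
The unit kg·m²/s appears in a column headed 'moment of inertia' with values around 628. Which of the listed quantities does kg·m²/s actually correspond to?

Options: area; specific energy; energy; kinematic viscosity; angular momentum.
angular momentum

moment of inertia should have units dimensionally equivalent to kg * m^2 (e.g. kg·m²).
The given unit 'kg·m²/s' reduces to kg * m^2 / s. Of the listed options, that is the dimensionality of angular momentum.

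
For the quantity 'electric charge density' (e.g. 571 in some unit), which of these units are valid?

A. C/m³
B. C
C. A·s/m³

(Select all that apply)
A, C

electric charge density has SI base units: A * s / m^3

Checking each option against A * s / m^3:
  A. C/m³: ✓ matches
  B. C: ✗ does not match
  C. A·s/m³: ✓ matches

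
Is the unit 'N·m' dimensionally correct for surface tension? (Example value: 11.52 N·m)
No

surface tension has SI base units: kg / s^2
N·m does NOT reduce to kg / s^2; a valid unit for surface tension would be e.g. N/m.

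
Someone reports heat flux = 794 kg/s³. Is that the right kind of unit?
Yes

heat flux has SI base units: kg / s^3
kg/s³ reduces to the same SI base units, so it is a valid unit for heat flux.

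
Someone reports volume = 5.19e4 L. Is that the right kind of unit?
Yes

volume has SI base units: m^3
L reduces to the same SI base units, so it is a valid unit for volume.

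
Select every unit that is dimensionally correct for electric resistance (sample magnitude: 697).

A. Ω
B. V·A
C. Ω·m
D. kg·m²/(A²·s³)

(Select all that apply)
A, D

electric resistance has SI base units: kg * m^2 / (A^2 * s^3)

Checking each option against kg * m^2 / (A^2 * s^3):
  A. Ω: ✓ matches
  B. V·A: ✗ does not match
  C. Ω·m: ✗ does not match
  D. kg·m²/(A²·s³): ✓ matches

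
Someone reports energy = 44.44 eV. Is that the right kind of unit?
Yes

energy has SI base units: kg * m^2 / s^2
eV reduces to the same SI base units, so it is a valid unit for energy.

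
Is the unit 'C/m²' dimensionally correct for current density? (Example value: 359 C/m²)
No

current density has SI base units: A / m^2
C/m² does NOT reduce to A / m^2; a valid unit for current density would be e.g. A/m².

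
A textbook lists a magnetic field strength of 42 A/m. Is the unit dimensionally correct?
Yes

magnetic field strength has SI base units: A / m
A/m reduces to the same SI base units, so it is a valid unit for magnetic field strength.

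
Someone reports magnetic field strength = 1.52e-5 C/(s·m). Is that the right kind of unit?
Yes

magnetic field strength has SI base units: A / m
C/(s·m) reduces to the same SI base units, so it is a valid unit for magnetic field strength.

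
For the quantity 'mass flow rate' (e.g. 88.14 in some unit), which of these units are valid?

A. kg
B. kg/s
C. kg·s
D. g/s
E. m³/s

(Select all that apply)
B, D

mass flow rate has SI base units: kg / s

Checking each option against kg / s:
  A. kg: ✗ does not match
  B. kg/s: ✓ matches
  C. kg·s: ✗ does not match
  D. g/s: ✓ matches
  E. m³/s: ✗ does not match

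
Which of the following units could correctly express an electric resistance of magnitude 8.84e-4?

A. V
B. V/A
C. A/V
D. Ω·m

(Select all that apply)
B

electric resistance has SI base units: kg * m^2 / (A^2 * s^3)

Checking each option against kg * m^2 / (A^2 * s^3):
  A. V: ✗ does not match
  B. V/A: ✓ matches
  C. A/V: ✗ does not match
  D. Ω·m: ✗ does not match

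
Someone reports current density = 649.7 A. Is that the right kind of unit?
No

current density has SI base units: A / m^2
A does NOT reduce to A / m^2; a valid unit for current density would be e.g. A/m².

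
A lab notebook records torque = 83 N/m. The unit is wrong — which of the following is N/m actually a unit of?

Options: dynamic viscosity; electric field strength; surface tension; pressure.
surface tension

torque should have units dimensionally equivalent to kg * m^2 / s^2 (e.g. N·m).
The given unit 'N/m' reduces to kg / s^2. Of the listed options, that is the dimensionality of surface tension.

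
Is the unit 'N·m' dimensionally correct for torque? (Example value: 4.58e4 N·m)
Yes

torque has SI base units: kg * m^2 / s^2
N·m reduces to the same SI base units, so it is a valid unit for torque.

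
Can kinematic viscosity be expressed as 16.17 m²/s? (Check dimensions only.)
Yes

kinematic viscosity has SI base units: m^2 / s
m²/s reduces to the same SI base units, so it is a valid unit for kinematic viscosity.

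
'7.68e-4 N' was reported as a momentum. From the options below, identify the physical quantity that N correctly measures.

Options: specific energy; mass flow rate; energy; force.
force

momentum should have units dimensionally equivalent to kg * m / s (e.g. kg·m/s).
The given unit 'N' reduces to kg * m / s^2. Of the listed options, that is the dimensionality of force.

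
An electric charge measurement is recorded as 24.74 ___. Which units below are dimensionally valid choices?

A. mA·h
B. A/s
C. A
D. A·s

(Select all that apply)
A, D

electric charge has SI base units: A * s

Checking each option against A * s:
  A. mA·h: ✓ matches
  B. A/s: ✗ does not match
  C. A: ✗ does not match
  D. A·s: ✓ matches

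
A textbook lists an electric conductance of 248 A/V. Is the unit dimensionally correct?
Yes

electric conductance has SI base units: A^2 * s^3 / (kg * m^2)
A/V reduces to the same SI base units, so it is a valid unit for electric conductance.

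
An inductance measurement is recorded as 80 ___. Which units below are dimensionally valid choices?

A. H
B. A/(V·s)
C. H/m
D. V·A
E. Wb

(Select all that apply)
A

inductance has SI base units: kg * m^2 / (A^2 * s^2)

Checking each option against kg * m^2 / (A^2 * s^2):
  A. H: ✓ matches
  B. A/(V·s): ✗ does not match
  C. H/m: ✗ does not match
  D. V·A: ✗ does not match
  E. Wb: ✗ does not match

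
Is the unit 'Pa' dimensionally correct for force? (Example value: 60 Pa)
No

force has SI base units: kg * m / s^2
Pa does NOT reduce to kg * m / s^2; a valid unit for force would be e.g. N.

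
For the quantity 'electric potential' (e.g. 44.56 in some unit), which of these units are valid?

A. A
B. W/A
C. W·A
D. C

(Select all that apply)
B

electric potential has SI base units: kg * m^2 / (A * s^3)

Checking each option against kg * m^2 / (A * s^3):
  A. A: ✗ does not match
  B. W/A: ✓ matches
  C. W·A: ✗ does not match
  D. C: ✗ does not match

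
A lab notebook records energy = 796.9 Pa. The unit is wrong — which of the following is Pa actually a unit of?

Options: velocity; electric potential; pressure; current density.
pressure

energy should have units dimensionally equivalent to kg * m^2 / s^2 (e.g. J).
The given unit 'Pa' reduces to kg / (m * s^2). Of the listed options, that is the dimensionality of pressure.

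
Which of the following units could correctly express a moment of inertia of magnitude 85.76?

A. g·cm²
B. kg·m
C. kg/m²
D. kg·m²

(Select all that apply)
A, D

moment of inertia has SI base units: kg * m^2

Checking each option against kg * m^2:
  A. g·cm²: ✓ matches
  B. kg·m: ✗ does not match
  C. kg/m²: ✗ does not match
  D. kg·m²: ✓ matches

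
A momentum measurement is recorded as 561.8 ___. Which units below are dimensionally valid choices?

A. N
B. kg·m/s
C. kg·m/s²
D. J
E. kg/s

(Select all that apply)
B

momentum has SI base units: kg * m / s

Checking each option against kg * m / s:
  A. N: ✗ does not match
  B. kg·m/s: ✓ matches
  C. kg·m/s²: ✗ does not match
  D. J: ✗ does not match
  E. kg/s: ✗ does not match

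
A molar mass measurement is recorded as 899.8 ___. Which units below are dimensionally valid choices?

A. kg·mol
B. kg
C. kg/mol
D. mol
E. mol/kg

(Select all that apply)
C

molar mass has SI base units: kg / mol

Checking each option against kg / mol:
  A. kg·mol: ✗ does not match
  B. kg: ✗ does not match
  C. kg/mol: ✓ matches
  D. mol: ✗ does not match
  E. mol/kg: ✗ does not match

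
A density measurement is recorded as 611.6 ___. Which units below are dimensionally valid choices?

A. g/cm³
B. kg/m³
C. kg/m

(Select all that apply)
A, B

density has SI base units: kg / m^3

Checking each option against kg / m^3:
  A. g/cm³: ✓ matches
  B. kg/m³: ✓ matches
  C. kg/m: ✗ does not match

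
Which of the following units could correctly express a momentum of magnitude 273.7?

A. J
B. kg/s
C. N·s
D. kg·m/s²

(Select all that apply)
C

momentum has SI base units: kg * m / s

Checking each option against kg * m / s:
  A. J: ✗ does not match
  B. kg/s: ✗ does not match
  C. N·s: ✓ matches
  D. kg·m/s²: ✗ does not match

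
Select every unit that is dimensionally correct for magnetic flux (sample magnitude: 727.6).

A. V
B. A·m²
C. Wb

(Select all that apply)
C

magnetic flux has SI base units: kg * m^2 / (A * s^2)

Checking each option against kg * m^2 / (A * s^2):
  A. V: ✗ does not match
  B. A·m²: ✗ does not match
  C. Wb: ✓ matches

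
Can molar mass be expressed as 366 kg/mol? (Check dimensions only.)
Yes

molar mass has SI base units: kg / mol
kg/mol reduces to the same SI base units, so it is a valid unit for molar mass.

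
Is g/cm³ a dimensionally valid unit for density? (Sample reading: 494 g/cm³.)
Yes

density has SI base units: kg / m^3
g/cm³ reduces to the same SI base units, so it is a valid unit for density.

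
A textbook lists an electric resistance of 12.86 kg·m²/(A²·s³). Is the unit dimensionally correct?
Yes

electric resistance has SI base units: kg * m^2 / (A^2 * s^3)
kg·m²/(A²·s³) reduces to the same SI base units, so it is a valid unit for electric resistance.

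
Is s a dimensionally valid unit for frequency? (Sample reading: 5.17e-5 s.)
No

frequency has SI base units: 1 / s
s does NOT reduce to 1 / s; a valid unit for frequency would be e.g. Hz.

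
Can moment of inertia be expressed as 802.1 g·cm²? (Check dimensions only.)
Yes

moment of inertia has SI base units: kg * m^2
g·cm² reduces to the same SI base units, so it is a valid unit for moment of inertia.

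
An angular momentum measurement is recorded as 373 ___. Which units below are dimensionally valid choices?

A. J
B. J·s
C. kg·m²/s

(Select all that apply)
B, C

angular momentum has SI base units: kg * m^2 / s

Checking each option against kg * m^2 / s:
  A. J: ✗ does not match
  B. J·s: ✓ matches
  C. kg·m²/s: ✓ matches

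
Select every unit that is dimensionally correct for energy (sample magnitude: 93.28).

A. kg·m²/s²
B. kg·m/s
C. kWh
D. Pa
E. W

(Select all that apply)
A, C

energy has SI base units: kg * m^2 / s^2

Checking each option against kg * m^2 / s^2:
  A. kg·m²/s²: ✓ matches
  B. kg·m/s: ✗ does not match
  C. kWh: ✓ matches
  D. Pa: ✗ does not match
  E. W: ✗ does not match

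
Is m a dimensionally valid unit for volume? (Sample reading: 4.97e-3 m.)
No

volume has SI base units: m^3
m does NOT reduce to m^3; a valid unit for volume would be e.g. m³.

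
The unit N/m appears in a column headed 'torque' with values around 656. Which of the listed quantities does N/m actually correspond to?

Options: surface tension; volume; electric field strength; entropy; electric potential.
surface tension

torque should have units dimensionally equivalent to kg * m^2 / s^2 (e.g. N·m).
The given unit 'N/m' reduces to kg / s^2. Of the listed options, that is the dimensionality of surface tension.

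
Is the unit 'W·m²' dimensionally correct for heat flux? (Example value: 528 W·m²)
No

heat flux has SI base units: kg / s^3
W·m² does NOT reduce to kg / s^3; a valid unit for heat flux would be e.g. W/m².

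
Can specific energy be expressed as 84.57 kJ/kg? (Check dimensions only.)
Yes

specific energy has SI base units: m^2 / s^2
kJ/kg reduces to the same SI base units, so it is a valid unit for specific energy.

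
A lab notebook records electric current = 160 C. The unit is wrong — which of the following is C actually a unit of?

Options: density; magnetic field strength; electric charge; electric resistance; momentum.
electric charge

electric current should have units dimensionally equivalent to A (e.g. A).
The given unit 'C' reduces to A * s. Of the listed options, that is the dimensionality of electric charge.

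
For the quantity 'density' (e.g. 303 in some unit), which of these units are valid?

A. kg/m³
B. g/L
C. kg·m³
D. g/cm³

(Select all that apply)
A, B, D

density has SI base units: kg / m^3

Checking each option against kg / m^3:
  A. kg/m³: ✓ matches
  B. g/L: ✓ matches
  C. kg·m³: ✗ does not match
  D. g/cm³: ✓ matches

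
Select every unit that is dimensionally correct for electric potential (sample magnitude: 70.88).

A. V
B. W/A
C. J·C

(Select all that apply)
A, B

electric potential has SI base units: kg * m^2 / (A * s^3)

Checking each option against kg * m^2 / (A * s^3):
  A. V: ✓ matches
  B. W/A: ✓ matches
  C. J·C: ✗ does not match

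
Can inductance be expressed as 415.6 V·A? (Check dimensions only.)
No

inductance has SI base units: kg * m^2 / (A^2 * s^2)
V·A does NOT reduce to kg * m^2 / (A^2 * s^2); a valid unit for inductance would be e.g. H.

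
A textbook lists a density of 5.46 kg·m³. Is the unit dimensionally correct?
No

density has SI base units: kg / m^3
kg·m³ does NOT reduce to kg / m^3; a valid unit for density would be e.g. kg/m³.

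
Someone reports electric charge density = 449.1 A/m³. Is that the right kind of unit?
No

electric charge density has SI base units: A * s / m^3
A/m³ does NOT reduce to A * s / m^3; a valid unit for electric charge density would be e.g. C/m³.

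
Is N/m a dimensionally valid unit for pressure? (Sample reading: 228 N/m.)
No

pressure has SI base units: kg / (m * s^2)
N/m does NOT reduce to kg / (m * s^2); a valid unit for pressure would be e.g. Pa.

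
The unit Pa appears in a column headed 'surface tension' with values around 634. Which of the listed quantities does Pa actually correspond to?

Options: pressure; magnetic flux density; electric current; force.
pressure

surface tension should have units dimensionally equivalent to kg / s^2 (e.g. N/m).
The given unit 'Pa' reduces to kg / (m * s^2). Of the listed options, that is the dimensionality of pressure.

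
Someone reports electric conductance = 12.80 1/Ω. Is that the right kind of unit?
Yes

electric conductance has SI base units: A^2 * s^3 / (kg * m^2)
1/Ω reduces to the same SI base units, so it is a valid unit for electric conductance.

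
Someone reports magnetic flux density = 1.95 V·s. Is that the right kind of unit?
No

magnetic flux density has SI base units: kg / (A * s^2)
V·s does NOT reduce to kg / (A * s^2); a valid unit for magnetic flux density would be e.g. T.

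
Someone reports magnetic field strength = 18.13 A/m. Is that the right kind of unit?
Yes

magnetic field strength has SI base units: A / m
A/m reduces to the same SI base units, so it is a valid unit for magnetic field strength.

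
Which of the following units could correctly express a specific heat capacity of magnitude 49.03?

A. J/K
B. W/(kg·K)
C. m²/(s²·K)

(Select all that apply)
C

specific heat capacity has SI base units: m^2 / (s^2 * K)

Checking each option against m^2 / (s^2 * K):
  A. J/K: ✗ does not match
  B. W/(kg·K): ✗ does not match
  C. m²/(s²·K): ✓ matches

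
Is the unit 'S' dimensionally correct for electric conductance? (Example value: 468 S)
Yes

electric conductance has SI base units: A^2 * s^3 / (kg * m^2)
S reduces to the same SI base units, so it is a valid unit for electric conductance.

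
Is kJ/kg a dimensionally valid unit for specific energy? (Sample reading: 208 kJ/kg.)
Yes

specific energy has SI base units: m^2 / s^2
kJ/kg reduces to the same SI base units, so it is a valid unit for specific energy.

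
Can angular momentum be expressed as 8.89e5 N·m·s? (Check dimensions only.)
Yes

angular momentum has SI base units: kg * m^2 / s
N·m·s reduces to the same SI base units, so it is a valid unit for angular momentum.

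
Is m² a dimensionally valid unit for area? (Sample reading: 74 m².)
Yes

area has SI base units: m^2
m² reduces to the same SI base units, so it is a valid unit for area.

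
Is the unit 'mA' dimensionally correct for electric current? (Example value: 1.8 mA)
Yes

electric current has SI base units: A
mA reduces to the same SI base units, so it is a valid unit for electric current.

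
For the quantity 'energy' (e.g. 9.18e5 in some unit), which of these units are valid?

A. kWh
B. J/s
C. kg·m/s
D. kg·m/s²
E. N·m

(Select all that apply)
A, E

energy has SI base units: kg * m^2 / s^2

Checking each option against kg * m^2 / s^2:
  A. kWh: ✓ matches
  B. J/s: ✗ does not match
  C. kg·m/s: ✗ does not match
  D. kg·m/s²: ✗ does not match
  E. N·m: ✓ matches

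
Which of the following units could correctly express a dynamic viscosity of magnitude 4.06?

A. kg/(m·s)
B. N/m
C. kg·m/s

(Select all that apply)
A

dynamic viscosity has SI base units: kg / (m * s)

Checking each option against kg / (m * s):
  A. kg/(m·s): ✓ matches
  B. N/m: ✗ does not match
  C. kg·m/s: ✗ does not match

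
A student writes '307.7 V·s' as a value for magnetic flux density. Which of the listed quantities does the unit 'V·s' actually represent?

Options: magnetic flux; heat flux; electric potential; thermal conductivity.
magnetic flux

magnetic flux density should have units dimensionally equivalent to kg / (A * s^2) (e.g. T).
The given unit 'V·s' reduces to kg * m^2 / (A * s^2). Of the listed options, that is the dimensionality of magnetic flux.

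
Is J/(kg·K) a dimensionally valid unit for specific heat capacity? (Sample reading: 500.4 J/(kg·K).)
Yes

specific heat capacity has SI base units: m^2 / (s^2 * K)
J/(kg·K) reduces to the same SI base units, so it is a valid unit for specific heat capacity.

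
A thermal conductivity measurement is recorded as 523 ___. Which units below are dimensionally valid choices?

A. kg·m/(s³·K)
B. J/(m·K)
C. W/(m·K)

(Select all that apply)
A, C

thermal conductivity has SI base units: kg * m / (s^3 * K)

Checking each option against kg * m / (s^3 * K):
  A. kg·m/(s³·K): ✓ matches
  B. J/(m·K): ✗ does not match
  C. W/(m·K): ✓ matches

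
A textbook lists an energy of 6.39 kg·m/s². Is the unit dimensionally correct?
No

energy has SI base units: kg * m^2 / s^2
kg·m/s² does NOT reduce to kg * m^2 / s^2; a valid unit for energy would be e.g. J.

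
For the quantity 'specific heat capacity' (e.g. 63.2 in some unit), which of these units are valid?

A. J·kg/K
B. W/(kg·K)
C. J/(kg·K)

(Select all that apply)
C

specific heat capacity has SI base units: m^2 / (s^2 * K)

Checking each option against m^2 / (s^2 * K):
  A. J·kg/K: ✗ does not match
  B. W/(kg·K): ✗ does not match
  C. J/(kg·K): ✓ matches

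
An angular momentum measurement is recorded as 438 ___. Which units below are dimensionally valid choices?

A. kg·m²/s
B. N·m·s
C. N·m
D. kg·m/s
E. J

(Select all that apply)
A, B

angular momentum has SI base units: kg * m^2 / s

Checking each option against kg * m^2 / s:
  A. kg·m²/s: ✓ matches
  B. N·m·s: ✓ matches
  C. N·m: ✗ does not match
  D. kg·m/s: ✗ does not match
  E. J: ✗ does not match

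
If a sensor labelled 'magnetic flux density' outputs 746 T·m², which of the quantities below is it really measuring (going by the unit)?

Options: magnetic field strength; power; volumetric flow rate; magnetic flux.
magnetic flux

magnetic flux density should have units dimensionally equivalent to kg / (A * s^2) (e.g. T).
The given unit 'T·m²' reduces to kg * m^2 / (A * s^2). Of the listed options, that is the dimensionality of magnetic flux.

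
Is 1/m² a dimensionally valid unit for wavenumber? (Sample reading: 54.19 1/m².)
No

wavenumber has SI base units: 1 / m
1/m² does NOT reduce to 1 / m; a valid unit for wavenumber would be e.g. 1/m.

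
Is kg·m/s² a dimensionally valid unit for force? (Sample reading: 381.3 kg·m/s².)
Yes

force has SI base units: kg * m / s^2
kg·m/s² reduces to the same SI base units, so it is a valid unit for force.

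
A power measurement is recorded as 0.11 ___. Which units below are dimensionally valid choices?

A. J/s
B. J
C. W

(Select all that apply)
A, C

power has SI base units: kg * m^2 / s^3

Checking each option against kg * m^2 / s^3:
  A. J/s: ✓ matches
  B. J: ✗ does not match
  C. W: ✓ matches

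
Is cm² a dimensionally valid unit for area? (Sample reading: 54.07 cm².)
Yes

area has SI base units: m^2
cm² reduces to the same SI base units, so it is a valid unit for area.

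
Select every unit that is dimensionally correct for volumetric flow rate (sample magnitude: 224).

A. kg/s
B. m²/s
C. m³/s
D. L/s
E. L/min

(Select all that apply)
C, D, E

volumetric flow rate has SI base units: m^3 / s

Checking each option against m^3 / s:
  A. kg/s: ✗ does not match
  B. m²/s: ✗ does not match
  C. m³/s: ✓ matches
  D. L/s: ✓ matches
  E. L/min: ✓ matches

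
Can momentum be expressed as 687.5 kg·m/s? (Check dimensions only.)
Yes

momentum has SI base units: kg * m / s
kg·m/s reduces to the same SI base units, so it is a valid unit for momentum.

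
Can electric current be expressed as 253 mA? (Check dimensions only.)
Yes

electric current has SI base units: A
mA reduces to the same SI base units, so it is a valid unit for electric current.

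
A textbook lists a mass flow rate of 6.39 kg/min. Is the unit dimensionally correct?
Yes

mass flow rate has SI base units: kg / s
kg/min reduces to the same SI base units, so it is a valid unit for mass flow rate.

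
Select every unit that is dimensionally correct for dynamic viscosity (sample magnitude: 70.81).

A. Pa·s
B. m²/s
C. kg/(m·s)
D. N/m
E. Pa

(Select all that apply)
A, C

dynamic viscosity has SI base units: kg / (m * s)

Checking each option against kg / (m * s):
  A. Pa·s: ✓ matches
  B. m²/s: ✗ does not match
  C. kg/(m·s): ✓ matches
  D. N/m: ✗ does not match
  E. Pa: ✗ does not match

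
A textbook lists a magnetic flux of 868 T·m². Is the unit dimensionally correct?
Yes

magnetic flux has SI base units: kg * m^2 / (A * s^2)
T·m² reduces to the same SI base units, so it is a valid unit for magnetic flux.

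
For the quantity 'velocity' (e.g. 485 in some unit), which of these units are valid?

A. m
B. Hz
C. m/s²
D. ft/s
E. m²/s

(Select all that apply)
D

velocity has SI base units: m / s

Checking each option against m / s:
  A. m: ✗ does not match
  B. Hz: ✗ does not match
  C. m/s²: ✗ does not match
  D. ft/s: ✓ matches
  E. m²/s: ✗ does not match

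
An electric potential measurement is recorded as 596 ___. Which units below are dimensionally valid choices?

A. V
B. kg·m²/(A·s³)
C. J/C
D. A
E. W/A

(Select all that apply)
A, B, C, E

electric potential has SI base units: kg * m^2 / (A * s^3)

Checking each option against kg * m^2 / (A * s^3):
  A. V: ✓ matches
  B. kg·m²/(A·s³): ✓ matches
  C. J/C: ✓ matches
  D. A: ✗ does not match
  E. W/A: ✓ matches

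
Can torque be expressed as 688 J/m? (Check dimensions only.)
No

torque has SI base units: kg * m^2 / s^2
J/m does NOT reduce to kg * m^2 / s^2; a valid unit for torque would be e.g. N·m.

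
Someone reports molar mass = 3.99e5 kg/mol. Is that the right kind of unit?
Yes

molar mass has SI base units: kg / mol
kg/mol reduces to the same SI base units, so it is a valid unit for molar mass.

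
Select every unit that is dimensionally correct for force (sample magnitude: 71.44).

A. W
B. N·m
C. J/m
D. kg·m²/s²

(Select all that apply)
C

force has SI base units: kg * m / s^2

Checking each option against kg * m / s^2:
  A. W: ✗ does not match
  B. N·m: ✗ does not match
  C. J/m: ✓ matches
  D. kg·m²/s²: ✗ does not match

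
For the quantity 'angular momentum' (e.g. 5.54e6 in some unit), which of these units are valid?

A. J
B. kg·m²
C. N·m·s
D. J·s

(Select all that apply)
C, D

angular momentum has SI base units: kg * m^2 / s

Checking each option against kg * m^2 / s:
  A. J: ✗ does not match
  B. kg·m²: ✗ does not match
  C. N·m·s: ✓ matches
  D. J·s: ✓ matches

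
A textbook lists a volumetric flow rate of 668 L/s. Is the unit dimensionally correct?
Yes

volumetric flow rate has SI base units: m^3 / s
L/s reduces to the same SI base units, so it is a valid unit for volumetric flow rate.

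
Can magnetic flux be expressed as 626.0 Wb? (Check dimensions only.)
Yes

magnetic flux has SI base units: kg * m^2 / (A * s^2)
Wb reduces to the same SI base units, so it is a valid unit for magnetic flux.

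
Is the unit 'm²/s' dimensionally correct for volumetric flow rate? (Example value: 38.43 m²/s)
No

volumetric flow rate has SI base units: m^3 / s
m²/s does NOT reduce to m^3 / s; a valid unit for volumetric flow rate would be e.g. m³/s.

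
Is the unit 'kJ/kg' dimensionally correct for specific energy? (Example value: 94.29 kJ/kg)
Yes

specific energy has SI base units: m^2 / s^2
kJ/kg reduces to the same SI base units, so it is a valid unit for specific energy.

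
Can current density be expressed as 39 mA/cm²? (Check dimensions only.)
Yes

current density has SI base units: A / m^2
mA/cm² reduces to the same SI base units, so it is a valid unit for current density.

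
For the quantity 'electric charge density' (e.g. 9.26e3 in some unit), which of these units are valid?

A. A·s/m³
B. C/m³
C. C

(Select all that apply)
A, B

electric charge density has SI base units: A * s / m^3

Checking each option against A * s / m^3:
  A. A·s/m³: ✓ matches
  B. C/m³: ✓ matches
  C. C: ✗ does not match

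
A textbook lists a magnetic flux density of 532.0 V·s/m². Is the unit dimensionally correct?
Yes

magnetic flux density has SI base units: kg / (A * s^2)
V·s/m² reduces to the same SI base units, so it is a valid unit for magnetic flux density.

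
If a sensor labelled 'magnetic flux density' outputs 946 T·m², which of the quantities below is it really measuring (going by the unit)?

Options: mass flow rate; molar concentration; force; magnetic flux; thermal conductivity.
magnetic flux

magnetic flux density should have units dimensionally equivalent to kg / (A * s^2) (e.g. T).
The given unit 'T·m²' reduces to kg * m^2 / (A * s^2). Of the listed options, that is the dimensionality of magnetic flux.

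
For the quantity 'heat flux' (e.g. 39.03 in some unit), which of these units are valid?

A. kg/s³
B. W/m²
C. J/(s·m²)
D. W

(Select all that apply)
A, B, C

heat flux has SI base units: kg / s^3

Checking each option against kg / s^3:
  A. kg/s³: ✓ matches
  B. W/m²: ✓ matches
  C. J/(s·m²): ✓ matches
  D. W: ✗ does not match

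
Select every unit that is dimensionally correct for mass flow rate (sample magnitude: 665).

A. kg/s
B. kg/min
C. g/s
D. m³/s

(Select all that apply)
A, B, C

mass flow rate has SI base units: kg / s

Checking each option against kg / s:
  A. kg/s: ✓ matches
  B. kg/min: ✓ matches
  C. g/s: ✓ matches
  D. m³/s: ✗ does not match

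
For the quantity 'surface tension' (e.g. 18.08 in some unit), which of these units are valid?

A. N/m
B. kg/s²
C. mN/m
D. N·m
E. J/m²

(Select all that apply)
A, B, C, E

surface tension has SI base units: kg / s^2

Checking each option against kg / s^2:
  A. N/m: ✓ matches
  B. kg/s²: ✓ matches
  C. mN/m: ✓ matches
  D. N·m: ✗ does not match
  E. J/m²: ✓ matches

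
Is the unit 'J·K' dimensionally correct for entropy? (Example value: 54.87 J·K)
No

entropy has SI base units: kg * m^2 / (s^2 * K)
J·K does NOT reduce to kg * m^2 / (s^2 * K); a valid unit for entropy would be e.g. J/K.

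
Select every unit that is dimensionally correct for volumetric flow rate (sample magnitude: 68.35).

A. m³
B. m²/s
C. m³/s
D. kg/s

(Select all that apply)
C

volumetric flow rate has SI base units: m^3 / s

Checking each option against m^3 / s:
  A. m³: ✗ does not match
  B. m²/s: ✗ does not match
  C. m³/s: ✓ matches
  D. kg/s: ✗ does not match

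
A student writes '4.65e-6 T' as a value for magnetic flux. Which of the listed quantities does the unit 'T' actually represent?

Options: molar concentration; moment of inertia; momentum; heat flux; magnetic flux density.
magnetic flux density

magnetic flux should have units dimensionally equivalent to kg * m^2 / (A * s^2) (e.g. Wb).
The given unit 'T' reduces to kg / (A * s^2). Of the listed options, that is the dimensionality of magnetic flux density.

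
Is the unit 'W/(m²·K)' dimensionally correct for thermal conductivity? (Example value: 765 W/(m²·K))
No

thermal conductivity has SI base units: kg * m / (s^3 * K)
W/(m²·K) does NOT reduce to kg * m / (s^3 * K); a valid unit for thermal conductivity would be e.g. W/(m·K).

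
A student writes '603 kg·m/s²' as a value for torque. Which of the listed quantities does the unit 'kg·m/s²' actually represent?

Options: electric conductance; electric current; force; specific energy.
force

torque should have units dimensionally equivalent to kg * m^2 / s^2 (e.g. N·m).
The given unit 'kg·m/s²' reduces to kg * m / s^2. Of the listed options, that is the dimensionality of force.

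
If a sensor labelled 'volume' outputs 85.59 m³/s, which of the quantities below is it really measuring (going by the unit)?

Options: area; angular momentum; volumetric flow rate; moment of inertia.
volumetric flow rate

volume should have units dimensionally equivalent to m^3 (e.g. m³).
The given unit 'm³/s' reduces to m^3 / s. Of the listed options, that is the dimensionality of volumetric flow rate.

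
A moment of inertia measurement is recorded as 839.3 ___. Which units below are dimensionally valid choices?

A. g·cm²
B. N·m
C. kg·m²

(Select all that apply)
A, C

moment of inertia has SI base units: kg * m^2

Checking each option against kg * m^2:
  A. g·cm²: ✓ matches
  B. N·m: ✗ does not match
  C. kg·m²: ✓ matches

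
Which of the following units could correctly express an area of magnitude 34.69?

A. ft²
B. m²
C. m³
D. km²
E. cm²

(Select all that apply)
A, B, D, E

area has SI base units: m^2

Checking each option against m^2:
  A. ft²: ✓ matches
  B. m²: ✓ matches
  C. m³: ✗ does not match
  D. km²: ✓ matches
  E. cm²: ✓ matches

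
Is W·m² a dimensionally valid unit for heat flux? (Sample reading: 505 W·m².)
No

heat flux has SI base units: kg / s^3
W·m² does NOT reduce to kg / s^3; a valid unit for heat flux would be e.g. W/m².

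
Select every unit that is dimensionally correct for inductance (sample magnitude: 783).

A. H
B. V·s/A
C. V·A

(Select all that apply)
A, B

inductance has SI base units: kg * m^2 / (A^2 * s^2)

Checking each option against kg * m^2 / (A^2 * s^2):
  A. H: ✓ matches
  B. V·s/A: ✓ matches
  C. V·A: ✗ does not match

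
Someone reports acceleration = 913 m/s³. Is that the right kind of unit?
No

acceleration has SI base units: m / s^2
m/s³ does NOT reduce to m / s^2; a valid unit for acceleration would be e.g. m/s².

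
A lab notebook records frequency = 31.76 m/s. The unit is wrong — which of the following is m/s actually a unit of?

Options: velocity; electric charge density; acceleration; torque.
velocity

frequency should have units dimensionally equivalent to 1 / s (e.g. Hz).
The given unit 'm/s' reduces to m / s. Of the listed options, that is the dimensionality of velocity.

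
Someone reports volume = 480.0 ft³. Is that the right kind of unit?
Yes

volume has SI base units: m^3
ft³ reduces to the same SI base units, so it is a valid unit for volume.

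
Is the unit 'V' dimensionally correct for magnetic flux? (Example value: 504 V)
No

magnetic flux has SI base units: kg * m^2 / (A * s^2)
V does NOT reduce to kg * m^2 / (A * s^2); a valid unit for magnetic flux would be e.g. Wb.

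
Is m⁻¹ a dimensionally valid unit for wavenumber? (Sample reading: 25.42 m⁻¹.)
Yes

wavenumber has SI base units: 1 / m
m⁻¹ reduces to the same SI base units, so it is a valid unit for wavenumber.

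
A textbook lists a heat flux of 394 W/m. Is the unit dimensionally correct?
No

heat flux has SI base units: kg / s^3
W/m does NOT reduce to kg / s^3; a valid unit for heat flux would be e.g. W/m².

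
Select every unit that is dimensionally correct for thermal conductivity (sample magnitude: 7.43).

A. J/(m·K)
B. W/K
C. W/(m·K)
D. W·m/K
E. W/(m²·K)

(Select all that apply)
C

thermal conductivity has SI base units: kg * m / (s^3 * K)

Checking each option against kg * m / (s^3 * K):
  A. J/(m·K): ✗ does not match
  B. W/K: ✗ does not match
  C. W/(m·K): ✓ matches
  D. W·m/K: ✗ does not match
  E. W/(m²·K): ✗ does not match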